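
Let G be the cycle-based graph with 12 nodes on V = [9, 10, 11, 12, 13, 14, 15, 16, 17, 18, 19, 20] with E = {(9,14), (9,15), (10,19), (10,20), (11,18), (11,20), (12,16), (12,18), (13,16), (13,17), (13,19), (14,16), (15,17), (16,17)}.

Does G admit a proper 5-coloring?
A valid 5-coloring: color 1: [9, 16, 18, 19, 20]; color 2: [10, 11, 12, 14, 17]; color 3: [13, 15].
(χ(G) = 3 ≤ 5.)

Yes, G is 5-colorable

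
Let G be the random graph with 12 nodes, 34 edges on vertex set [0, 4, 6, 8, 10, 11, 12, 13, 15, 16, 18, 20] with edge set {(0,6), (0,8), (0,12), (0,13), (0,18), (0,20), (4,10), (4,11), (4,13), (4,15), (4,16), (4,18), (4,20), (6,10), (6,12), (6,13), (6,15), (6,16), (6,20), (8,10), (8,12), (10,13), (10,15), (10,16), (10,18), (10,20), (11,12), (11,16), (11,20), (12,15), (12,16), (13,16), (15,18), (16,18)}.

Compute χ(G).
χ(G) = 4

Clique number ω(G) = 4 (lower bound: χ ≥ ω).
The clique on [4, 10, 16, 18] has size 4, forcing χ ≥ 4, and the coloring below uses 4 colors, so χ(G) = 4.
A valid 4-coloring: color 1: [0, 10, 11]; color 2: [4, 6, 8]; color 3: [15, 16, 20]; color 4: [12, 13, 18].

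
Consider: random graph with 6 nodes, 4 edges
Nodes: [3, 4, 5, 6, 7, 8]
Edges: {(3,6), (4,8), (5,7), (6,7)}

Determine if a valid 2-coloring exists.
Yes, G is 2-colorable

A valid 2-coloring: color 1: [5, 6, 8]; color 2: [3, 4, 7].
(χ(G) = 2 ≤ 2.)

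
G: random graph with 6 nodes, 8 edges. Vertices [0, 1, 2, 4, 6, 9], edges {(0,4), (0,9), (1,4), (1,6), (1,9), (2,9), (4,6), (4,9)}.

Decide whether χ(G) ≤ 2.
No, G is not 2-colorable

The clique on vertices [0, 4, 9] has size 3 > 2, so it alone needs 3 colors.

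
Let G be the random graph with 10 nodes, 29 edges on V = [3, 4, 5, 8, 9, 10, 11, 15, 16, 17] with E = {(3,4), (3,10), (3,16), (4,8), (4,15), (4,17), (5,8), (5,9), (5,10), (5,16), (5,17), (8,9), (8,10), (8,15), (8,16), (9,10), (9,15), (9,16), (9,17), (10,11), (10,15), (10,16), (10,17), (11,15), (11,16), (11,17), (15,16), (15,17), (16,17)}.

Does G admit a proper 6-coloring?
Yes, G is 6-colorable

A valid 6-coloring: color 1: [4, 10]; color 2: [16]; color 3: [3, 8, 17]; color 4: [5, 15]; color 5: [9, 11].
(χ(G) = 5 ≤ 6.)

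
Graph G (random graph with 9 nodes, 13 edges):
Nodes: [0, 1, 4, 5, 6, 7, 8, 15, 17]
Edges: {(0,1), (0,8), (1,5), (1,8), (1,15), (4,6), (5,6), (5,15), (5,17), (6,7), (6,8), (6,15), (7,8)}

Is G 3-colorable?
A valid 3-coloring: color 1: [1, 6, 17]; color 2: [4, 5, 8]; color 3: [0, 7, 15].
(χ(G) = 3 ≤ 3.)

Yes, G is 3-colorable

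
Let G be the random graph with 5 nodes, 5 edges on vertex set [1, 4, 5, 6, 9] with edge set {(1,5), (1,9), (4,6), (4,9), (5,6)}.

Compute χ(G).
Clique number ω(G) = 2 (lower bound: χ ≥ ω).
Odd cycle [1, 9, 4, 6, 5] needs 3 colors (χ ≥ 3).
The coloring below uses 3 colors, so χ(G) = 3.
A valid 3-coloring: color 1: [1, 6]; color 2: [5, 9]; color 3: [4].

χ(G) = 3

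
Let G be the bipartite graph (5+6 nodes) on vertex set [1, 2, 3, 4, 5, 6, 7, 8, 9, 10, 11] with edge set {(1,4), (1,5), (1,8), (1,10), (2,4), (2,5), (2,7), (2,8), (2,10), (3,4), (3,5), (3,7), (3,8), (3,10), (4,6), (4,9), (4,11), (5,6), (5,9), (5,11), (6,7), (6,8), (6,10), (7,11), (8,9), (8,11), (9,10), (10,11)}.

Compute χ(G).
χ(G) = 2

Clique number ω(G) = 2 (lower bound: χ ≥ ω).
The graph is bipartite (no odd cycle), so 2 colors suffice: χ(G) = 2.
A valid 2-coloring: color 1: [4, 5, 7, 8, 10]; color 2: [1, 2, 3, 6, 9, 11].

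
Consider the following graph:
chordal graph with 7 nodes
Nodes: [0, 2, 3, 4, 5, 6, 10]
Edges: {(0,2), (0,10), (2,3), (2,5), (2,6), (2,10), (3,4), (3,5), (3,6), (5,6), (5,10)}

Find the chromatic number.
χ(G) = 4

Clique number ω(G) = 4 (lower bound: χ ≥ ω).
The clique on [2, 3, 5, 6] has size 4, forcing χ ≥ 4, and the coloring below uses 4 colors, so χ(G) = 4.
A valid 4-coloring: color 1: [2, 4]; color 2: [3, 10]; color 3: [0, 5]; color 4: [6].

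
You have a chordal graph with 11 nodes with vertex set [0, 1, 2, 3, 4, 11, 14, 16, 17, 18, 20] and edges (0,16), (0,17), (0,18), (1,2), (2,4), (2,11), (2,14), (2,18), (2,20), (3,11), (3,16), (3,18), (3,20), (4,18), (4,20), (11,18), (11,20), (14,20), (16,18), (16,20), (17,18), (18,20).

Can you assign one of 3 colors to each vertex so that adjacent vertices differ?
The clique on vertices [3, 16, 18, 20] has size 4 > 3, so it alone needs 4 colors.

No, G is not 3-colorable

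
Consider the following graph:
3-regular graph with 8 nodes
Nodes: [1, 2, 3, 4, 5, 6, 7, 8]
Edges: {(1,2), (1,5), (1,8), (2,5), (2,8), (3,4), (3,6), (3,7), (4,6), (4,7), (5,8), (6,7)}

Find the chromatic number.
χ(G) = 4

Clique number ω(G) = 4 (lower bound: χ ≥ ω).
The clique on [1, 2, 5, 8] has size 4, forcing χ ≥ 4, and the coloring below uses 4 colors, so χ(G) = 4.
A valid 4-coloring: color 1: [2, 7]; color 2: [3, 8]; color 3: [1, 6]; color 4: [4, 5].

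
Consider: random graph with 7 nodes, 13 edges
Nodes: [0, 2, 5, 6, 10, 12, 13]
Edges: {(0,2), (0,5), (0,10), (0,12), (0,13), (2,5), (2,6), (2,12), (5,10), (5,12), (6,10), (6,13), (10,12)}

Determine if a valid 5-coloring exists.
A valid 5-coloring: color 1: [0, 6]; color 2: [2, 10, 13]; color 3: [5]; color 4: [12].
(χ(G) = 4 ≤ 5.)

Yes, G is 5-colorable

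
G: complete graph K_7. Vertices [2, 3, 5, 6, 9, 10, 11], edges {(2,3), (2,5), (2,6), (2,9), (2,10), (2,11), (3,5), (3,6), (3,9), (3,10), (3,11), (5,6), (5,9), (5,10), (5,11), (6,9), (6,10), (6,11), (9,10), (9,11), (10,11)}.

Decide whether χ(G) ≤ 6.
The clique on vertices [2, 3, 5, 6, 9, 10, 11] has size 7 > 6, so it alone needs 7 colors.

No, G is not 6-colorable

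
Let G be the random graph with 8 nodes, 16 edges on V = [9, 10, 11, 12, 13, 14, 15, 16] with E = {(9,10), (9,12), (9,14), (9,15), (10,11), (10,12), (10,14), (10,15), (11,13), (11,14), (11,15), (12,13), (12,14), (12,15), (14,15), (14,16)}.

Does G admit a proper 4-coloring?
The clique on vertices [9, 10, 12, 14, 15] has size 5 > 4, so it alone needs 5 colors.

No, G is not 4-colorable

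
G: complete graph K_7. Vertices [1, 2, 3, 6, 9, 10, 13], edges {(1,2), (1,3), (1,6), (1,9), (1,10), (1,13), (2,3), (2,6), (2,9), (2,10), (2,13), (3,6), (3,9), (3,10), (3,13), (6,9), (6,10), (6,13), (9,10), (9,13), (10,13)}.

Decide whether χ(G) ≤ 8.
A valid 8-coloring: color 1: [2]; color 2: [3]; color 3: [6]; color 4: [9]; color 5: [1]; color 6: [13]; color 7: [10].
(χ(G) = 7 ≤ 8.)

Yes, G is 8-colorable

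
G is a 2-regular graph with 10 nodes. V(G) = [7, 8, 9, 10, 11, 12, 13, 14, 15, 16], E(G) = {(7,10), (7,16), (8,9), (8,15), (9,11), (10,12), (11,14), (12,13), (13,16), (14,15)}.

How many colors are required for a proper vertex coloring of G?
Clique number ω(G) = 2 (lower bound: χ ≥ ω).
Odd cycle [8, 9, 11, 14, 15] needs 3 colors (χ ≥ 3).
The coloring below uses 3 colors, so χ(G) = 3.
A valid 3-coloring: color 1: [8, 10, 14, 16]; color 2: [7, 9, 12, 15]; color 3: [11, 13].

χ(G) = 3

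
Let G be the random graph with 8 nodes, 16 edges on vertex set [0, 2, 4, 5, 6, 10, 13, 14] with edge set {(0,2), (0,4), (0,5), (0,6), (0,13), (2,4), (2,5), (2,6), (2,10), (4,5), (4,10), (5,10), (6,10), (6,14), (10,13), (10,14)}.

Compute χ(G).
Clique number ω(G) = 4 (lower bound: χ ≥ ω).
The clique on [0, 2, 4, 5] has size 4, forcing χ ≥ 4, and the coloring below uses 4 colors, so χ(G) = 4.
A valid 4-coloring: color 1: [0, 10]; color 2: [2, 13, 14]; color 3: [4, 6]; color 4: [5].

χ(G) = 4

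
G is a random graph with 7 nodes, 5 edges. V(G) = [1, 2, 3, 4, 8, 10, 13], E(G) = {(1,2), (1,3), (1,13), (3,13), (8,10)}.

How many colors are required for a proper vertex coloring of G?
Clique number ω(G) = 3 (lower bound: χ ≥ ω).
The clique on [1, 3, 13] has size 3, forcing χ ≥ 3, and the coloring below uses 3 colors, so χ(G) = 3.
A valid 3-coloring: color 1: [1, 4, 8]; color 2: [2, 3, 10]; color 3: [13].

χ(G) = 3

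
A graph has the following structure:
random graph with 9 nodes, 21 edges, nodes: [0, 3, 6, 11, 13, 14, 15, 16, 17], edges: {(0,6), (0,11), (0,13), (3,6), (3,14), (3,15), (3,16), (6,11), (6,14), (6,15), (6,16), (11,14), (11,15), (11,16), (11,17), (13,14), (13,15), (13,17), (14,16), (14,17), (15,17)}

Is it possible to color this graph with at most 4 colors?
A valid 4-coloring: color 1: [0, 14, 15]; color 2: [3, 11, 13]; color 3: [6, 17]; color 4: [16].
(χ(G) = 4 ≤ 4.)

Yes, G is 4-colorable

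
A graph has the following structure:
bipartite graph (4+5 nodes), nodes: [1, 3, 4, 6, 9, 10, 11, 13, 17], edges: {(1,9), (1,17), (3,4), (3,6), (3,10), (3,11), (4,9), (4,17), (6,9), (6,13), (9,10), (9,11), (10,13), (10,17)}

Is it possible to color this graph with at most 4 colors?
A valid 4-coloring: color 1: [3, 9, 13, 17]; color 2: [1, 4, 6, 10, 11].
(χ(G) = 2 ≤ 4.)

Yes, G is 4-colorable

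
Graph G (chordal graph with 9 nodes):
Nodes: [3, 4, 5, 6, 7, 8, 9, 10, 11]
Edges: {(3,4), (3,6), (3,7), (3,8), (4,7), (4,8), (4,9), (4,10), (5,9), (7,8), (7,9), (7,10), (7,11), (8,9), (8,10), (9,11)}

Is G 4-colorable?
Yes, G is 4-colorable

A valid 4-coloring: color 1: [5, 6, 7]; color 2: [4, 11]; color 3: [8]; color 4: [3, 9, 10].
(χ(G) = 4 ≤ 4.)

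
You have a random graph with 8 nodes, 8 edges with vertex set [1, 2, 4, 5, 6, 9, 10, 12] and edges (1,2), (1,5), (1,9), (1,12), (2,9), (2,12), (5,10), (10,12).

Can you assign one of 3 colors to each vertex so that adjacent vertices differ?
A valid 3-coloring: color 1: [1, 4, 6, 10]; color 2: [5, 9, 12]; color 3: [2].
(χ(G) = 3 ≤ 3.)

Yes, G is 3-colorable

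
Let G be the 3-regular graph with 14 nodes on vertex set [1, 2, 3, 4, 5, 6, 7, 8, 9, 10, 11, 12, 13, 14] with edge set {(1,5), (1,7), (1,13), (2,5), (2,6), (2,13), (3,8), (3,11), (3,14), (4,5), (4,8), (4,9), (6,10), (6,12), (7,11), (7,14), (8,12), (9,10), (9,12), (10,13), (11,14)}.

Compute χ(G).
χ(G) = 3

Clique number ω(G) = 3 (lower bound: χ ≥ ω).
The clique on [3, 11, 14] has size 3, forcing χ ≥ 3, and the coloring below uses 3 colors, so χ(G) = 3.
A valid 3-coloring: color 1: [1, 2, 4, 10, 12, 14]; color 2: [5, 6, 8, 9, 11, 13]; color 3: [3, 7].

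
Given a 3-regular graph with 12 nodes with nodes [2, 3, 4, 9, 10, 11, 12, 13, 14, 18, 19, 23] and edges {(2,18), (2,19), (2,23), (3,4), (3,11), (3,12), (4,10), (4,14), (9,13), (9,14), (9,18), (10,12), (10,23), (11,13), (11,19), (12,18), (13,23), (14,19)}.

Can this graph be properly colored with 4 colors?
Yes, G is 4-colorable

A valid 4-coloring: color 1: [2, 3, 10, 13, 14]; color 2: [4, 11, 18, 23]; color 3: [9, 12, 19].
(χ(G) = 3 ≤ 4.)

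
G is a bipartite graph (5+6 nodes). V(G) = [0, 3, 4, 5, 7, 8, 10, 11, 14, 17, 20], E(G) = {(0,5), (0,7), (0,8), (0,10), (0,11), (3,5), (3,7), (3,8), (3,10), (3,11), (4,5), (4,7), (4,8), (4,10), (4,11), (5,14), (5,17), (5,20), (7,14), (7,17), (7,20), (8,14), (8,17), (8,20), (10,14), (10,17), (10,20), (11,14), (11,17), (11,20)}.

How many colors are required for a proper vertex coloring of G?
Clique number ω(G) = 2 (lower bound: χ ≥ ω).
The graph is bipartite (no odd cycle), so 2 colors suffice: χ(G) = 2.
A valid 2-coloring: color 1: [5, 7, 8, 10, 11]; color 2: [0, 3, 4, 14, 17, 20].

χ(G) = 2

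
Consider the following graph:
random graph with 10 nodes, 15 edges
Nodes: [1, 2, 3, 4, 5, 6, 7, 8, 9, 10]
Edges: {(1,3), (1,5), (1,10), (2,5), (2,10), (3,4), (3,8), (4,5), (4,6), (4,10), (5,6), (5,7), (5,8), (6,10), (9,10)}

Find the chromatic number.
χ(G) = 3

Clique number ω(G) = 3 (lower bound: χ ≥ ω).
The clique on [4, 6, 10] has size 3, forcing χ ≥ 3, and the coloring below uses 3 colors, so χ(G) = 3.
A valid 3-coloring: color 1: [3, 5, 10]; color 2: [1, 2, 4, 7, 8, 9]; color 3: [6].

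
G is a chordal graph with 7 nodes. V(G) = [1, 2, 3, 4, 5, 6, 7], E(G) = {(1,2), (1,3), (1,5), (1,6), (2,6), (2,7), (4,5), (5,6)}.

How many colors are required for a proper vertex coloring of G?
Clique number ω(G) = 3 (lower bound: χ ≥ ω).
The clique on [1, 2, 6] has size 3, forcing χ ≥ 3, and the coloring below uses 3 colors, so χ(G) = 3.
A valid 3-coloring: color 1: [1, 4, 7]; color 2: [2, 3, 5]; color 3: [6].

χ(G) = 3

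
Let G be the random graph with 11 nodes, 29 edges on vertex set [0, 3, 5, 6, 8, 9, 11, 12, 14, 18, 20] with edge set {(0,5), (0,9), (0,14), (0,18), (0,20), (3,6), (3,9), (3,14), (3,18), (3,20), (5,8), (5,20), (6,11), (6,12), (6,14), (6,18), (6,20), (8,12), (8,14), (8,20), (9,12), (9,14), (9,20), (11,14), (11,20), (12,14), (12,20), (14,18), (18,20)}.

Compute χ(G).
Clique number ω(G) = 4 (lower bound: χ ≥ ω).
The clique on [3, 6, 18, 20] has size 4, forcing χ ≥ 4, and the coloring below uses 4 colors, so χ(G) = 4.
A valid 4-coloring: color 1: [14, 20]; color 2: [5, 6, 9]; color 3: [11, 12, 18]; color 4: [0, 3, 8].

χ(G) = 4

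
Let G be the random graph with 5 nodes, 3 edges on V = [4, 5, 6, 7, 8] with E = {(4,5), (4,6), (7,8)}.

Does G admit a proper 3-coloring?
Yes, G is 3-colorable

A valid 3-coloring: color 1: [4, 8]; color 2: [5, 6, 7].
(χ(G) = 2 ≤ 3.)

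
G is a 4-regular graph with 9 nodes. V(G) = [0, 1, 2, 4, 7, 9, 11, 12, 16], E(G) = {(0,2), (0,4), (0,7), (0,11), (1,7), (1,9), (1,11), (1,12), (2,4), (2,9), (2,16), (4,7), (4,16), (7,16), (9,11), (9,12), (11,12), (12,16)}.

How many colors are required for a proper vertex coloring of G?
Clique number ω(G) = 4 (lower bound: χ ≥ ω).
The clique on [1, 9, 11, 12] has size 4, forcing χ ≥ 4, and the coloring below uses 4 colors, so χ(G) = 4.
A valid 4-coloring: color 1: [0, 9, 16]; color 2: [2, 7, 11]; color 3: [1, 4]; color 4: [12].

χ(G) = 4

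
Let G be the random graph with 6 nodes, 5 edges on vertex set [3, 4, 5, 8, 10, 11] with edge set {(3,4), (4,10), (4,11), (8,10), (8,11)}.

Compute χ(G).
Clique number ω(G) = 2 (lower bound: χ ≥ ω).
The graph is bipartite (no odd cycle), so 2 colors suffice: χ(G) = 2.
A valid 2-coloring: color 1: [4, 5, 8]; color 2: [3, 10, 11].

χ(G) = 2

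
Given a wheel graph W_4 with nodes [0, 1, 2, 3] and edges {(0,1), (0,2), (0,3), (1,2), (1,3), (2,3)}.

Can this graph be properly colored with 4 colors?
Yes, G is 4-colorable

A valid 4-coloring: color 1: [2]; color 2: [1]; color 3: [0]; color 4: [3].
(χ(G) = 4 ≤ 4.)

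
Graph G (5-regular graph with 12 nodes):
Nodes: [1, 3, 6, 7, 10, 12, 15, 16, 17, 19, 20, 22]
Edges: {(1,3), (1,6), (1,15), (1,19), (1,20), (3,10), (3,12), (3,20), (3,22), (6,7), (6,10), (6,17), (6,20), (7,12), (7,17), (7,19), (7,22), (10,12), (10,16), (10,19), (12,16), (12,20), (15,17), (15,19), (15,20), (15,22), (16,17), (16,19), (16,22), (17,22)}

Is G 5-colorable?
Yes, G is 5-colorable

A valid 5-coloring: color 1: [1, 12, 22]; color 2: [17, 19, 20]; color 3: [3, 6, 15, 16]; color 4: [7, 10].
(χ(G) = 4 ≤ 5.)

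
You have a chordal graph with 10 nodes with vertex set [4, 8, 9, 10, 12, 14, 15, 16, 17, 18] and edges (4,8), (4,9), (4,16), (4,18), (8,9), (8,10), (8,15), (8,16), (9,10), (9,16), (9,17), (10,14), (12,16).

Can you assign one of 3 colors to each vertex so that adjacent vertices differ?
The clique on vertices [4, 8, 9, 16] has size 4 > 3, so it alone needs 4 colors.

No, G is not 3-colorable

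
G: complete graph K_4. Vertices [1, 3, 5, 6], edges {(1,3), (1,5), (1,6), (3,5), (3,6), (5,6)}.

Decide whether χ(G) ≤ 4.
A valid 4-coloring: color 1: [6]; color 2: [5]; color 3: [1]; color 4: [3].
(χ(G) = 4 ≤ 4.)

Yes, G is 4-colorable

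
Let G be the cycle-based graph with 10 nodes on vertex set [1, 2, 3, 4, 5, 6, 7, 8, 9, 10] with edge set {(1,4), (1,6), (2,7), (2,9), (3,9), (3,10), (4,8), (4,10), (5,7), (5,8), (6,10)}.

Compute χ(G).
Clique number ω(G) = 2 (lower bound: χ ≥ ω).
The graph is bipartite (no odd cycle), so 2 colors suffice: χ(G) = 2.
A valid 2-coloring: color 1: [1, 7, 8, 9, 10]; color 2: [2, 3, 4, 5, 6].

χ(G) = 2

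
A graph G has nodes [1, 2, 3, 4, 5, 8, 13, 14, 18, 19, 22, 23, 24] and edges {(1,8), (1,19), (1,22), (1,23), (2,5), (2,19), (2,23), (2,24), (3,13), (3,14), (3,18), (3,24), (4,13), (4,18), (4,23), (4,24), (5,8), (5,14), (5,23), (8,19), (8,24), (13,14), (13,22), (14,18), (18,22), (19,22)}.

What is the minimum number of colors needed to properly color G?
Clique number ω(G) = 3 (lower bound: χ ≥ ω).
The clique on [1, 8, 19] has size 3, forcing χ ≥ 3, and the coloring below uses 3 colors, so χ(G) = 3.
A valid 3-coloring: color 1: [2, 3, 4, 8, 22]; color 2: [14, 19, 23, 24]; color 3: [1, 5, 13, 18].

χ(G) = 3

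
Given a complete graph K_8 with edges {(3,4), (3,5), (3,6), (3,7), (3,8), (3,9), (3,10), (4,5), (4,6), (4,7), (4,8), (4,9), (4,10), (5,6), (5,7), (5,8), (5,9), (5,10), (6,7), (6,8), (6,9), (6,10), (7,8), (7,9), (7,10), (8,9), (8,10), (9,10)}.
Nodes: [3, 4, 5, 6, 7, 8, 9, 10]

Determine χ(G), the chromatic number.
χ(G) = 8

Clique number ω(G) = 8 (lower bound: χ ≥ ω).
The clique on [3, 4, 5, 6, 7, 8, 9, 10] has size 8, forcing χ ≥ 8, and the coloring below uses 8 colors, so χ(G) = 8.
A valid 8-coloring: color 1: [8]; color 2: [3]; color 3: [5]; color 4: [9]; color 5: [7]; color 6: [6]; color 7: [10]; color 8: [4].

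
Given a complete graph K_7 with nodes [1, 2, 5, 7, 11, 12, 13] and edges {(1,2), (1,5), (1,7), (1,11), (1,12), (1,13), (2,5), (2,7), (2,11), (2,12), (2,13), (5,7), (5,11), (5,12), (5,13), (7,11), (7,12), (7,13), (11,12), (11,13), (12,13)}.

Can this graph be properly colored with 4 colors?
The clique on vertices [1, 2, 5, 7, 11, 12, 13] has size 7 > 4, so it alone needs 7 colors.

No, G is not 4-colorable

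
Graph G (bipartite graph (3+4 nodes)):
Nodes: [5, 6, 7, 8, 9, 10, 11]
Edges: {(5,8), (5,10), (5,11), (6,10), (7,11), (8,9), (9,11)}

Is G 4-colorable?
A valid 4-coloring: color 1: [8, 10, 11]; color 2: [5, 6, 7, 9].
(χ(G) = 2 ≤ 4.)

Yes, G is 4-colorable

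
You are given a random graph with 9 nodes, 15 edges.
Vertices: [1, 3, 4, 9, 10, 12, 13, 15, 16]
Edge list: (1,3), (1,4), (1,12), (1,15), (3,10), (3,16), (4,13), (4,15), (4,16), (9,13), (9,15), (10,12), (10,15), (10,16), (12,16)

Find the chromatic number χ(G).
Clique number ω(G) = 3 (lower bound: χ ≥ ω).
The clique on [1, 4, 15] has size 3, forcing χ ≥ 3, and the coloring below uses 3 colors, so χ(G) = 3.
A valid 3-coloring: color 1: [1, 9, 10]; color 2: [13, 15, 16]; color 3: [3, 4, 12].

χ(G) = 3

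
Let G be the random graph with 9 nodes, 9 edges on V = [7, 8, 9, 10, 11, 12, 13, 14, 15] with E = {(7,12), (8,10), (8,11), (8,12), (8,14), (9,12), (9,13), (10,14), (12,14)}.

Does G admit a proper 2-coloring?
The clique on vertices [8, 10, 14] has size 3 > 2, so it alone needs 3 colors.

No, G is not 2-colorable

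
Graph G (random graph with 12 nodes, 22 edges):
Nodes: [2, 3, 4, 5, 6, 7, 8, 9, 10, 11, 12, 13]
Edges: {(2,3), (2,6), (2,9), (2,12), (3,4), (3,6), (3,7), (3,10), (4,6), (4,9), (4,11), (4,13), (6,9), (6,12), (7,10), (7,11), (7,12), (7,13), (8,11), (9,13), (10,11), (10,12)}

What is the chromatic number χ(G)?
Clique number ω(G) = 3 (lower bound: χ ≥ ω).
The clique on [3, 7, 10] has size 3, forcing χ ≥ 3, and the coloring below uses 3 colors, so χ(G) = 3.
A valid 3-coloring: color 1: [5, 6, 8, 10, 13]; color 2: [2, 4, 7]; color 3: [3, 9, 11, 12].

χ(G) = 3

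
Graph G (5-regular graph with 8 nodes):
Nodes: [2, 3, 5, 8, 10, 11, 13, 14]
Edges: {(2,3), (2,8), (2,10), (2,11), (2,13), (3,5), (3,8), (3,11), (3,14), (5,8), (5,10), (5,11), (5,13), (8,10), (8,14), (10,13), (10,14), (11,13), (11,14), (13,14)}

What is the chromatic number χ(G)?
χ(G) = 4

Clique number ω(G) = 3 (lower bound: χ ≥ ω).
Odd cycle [10, 13, 11, 3, 8] needs 3 colors (χ ≥ 3).
Vertex 2 is adjacent to every vertex of [3, 8, 10, 11, 13], which already need 3 colors among themselves, so 2 needs a new color (χ ≥ 4).
The coloring below uses 4 colors, so χ(G) = 4.
A valid 4-coloring: color 1: [3, 10]; color 2: [2, 5, 14]; color 3: [8, 11]; color 4: [13].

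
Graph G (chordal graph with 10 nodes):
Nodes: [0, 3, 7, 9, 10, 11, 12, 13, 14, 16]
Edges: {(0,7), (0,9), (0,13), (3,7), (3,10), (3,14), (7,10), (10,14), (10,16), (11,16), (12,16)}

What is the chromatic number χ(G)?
Clique number ω(G) = 3 (lower bound: χ ≥ ω).
The clique on [3, 10, 14] has size 3, forcing χ ≥ 3, and the coloring below uses 3 colors, so χ(G) = 3.
A valid 3-coloring: color 1: [0, 10, 11, 12]; color 2: [3, 9, 13, 16]; color 3: [7, 14].

χ(G) = 3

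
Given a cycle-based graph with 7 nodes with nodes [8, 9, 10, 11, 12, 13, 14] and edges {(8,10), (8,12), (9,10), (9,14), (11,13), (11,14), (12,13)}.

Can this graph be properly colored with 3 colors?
A valid 3-coloring: color 1: [10, 13, 14]; color 2: [8, 9, 11]; color 3: [12].
(χ(G) = 3 ≤ 3.)

Yes, G is 3-colorable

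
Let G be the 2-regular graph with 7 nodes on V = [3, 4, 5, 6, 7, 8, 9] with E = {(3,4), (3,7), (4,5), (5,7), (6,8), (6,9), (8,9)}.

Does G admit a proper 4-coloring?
A valid 4-coloring: color 1: [3, 5, 9]; color 2: [4, 7, 8]; color 3: [6].
(χ(G) = 3 ≤ 4.)

Yes, G is 4-colorable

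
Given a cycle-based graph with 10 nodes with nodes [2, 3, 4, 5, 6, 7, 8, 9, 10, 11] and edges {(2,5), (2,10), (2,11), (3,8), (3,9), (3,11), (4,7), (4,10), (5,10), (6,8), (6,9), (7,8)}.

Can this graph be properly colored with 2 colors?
No, G is not 2-colorable

The clique on vertices [2, 5, 10] has size 3 > 2, so it alone needs 3 colors.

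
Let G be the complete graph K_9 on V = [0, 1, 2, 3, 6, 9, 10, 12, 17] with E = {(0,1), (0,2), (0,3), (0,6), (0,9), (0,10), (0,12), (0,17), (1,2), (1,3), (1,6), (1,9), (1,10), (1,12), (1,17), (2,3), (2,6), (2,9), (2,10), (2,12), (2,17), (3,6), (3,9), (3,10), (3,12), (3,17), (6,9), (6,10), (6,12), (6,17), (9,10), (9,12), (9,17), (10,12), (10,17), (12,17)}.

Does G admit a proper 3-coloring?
The clique on vertices [0, 1, 2, 3, 6, 9, 10, 12, 17] has size 9 > 3, so it alone needs 9 colors.

No, G is not 3-colorable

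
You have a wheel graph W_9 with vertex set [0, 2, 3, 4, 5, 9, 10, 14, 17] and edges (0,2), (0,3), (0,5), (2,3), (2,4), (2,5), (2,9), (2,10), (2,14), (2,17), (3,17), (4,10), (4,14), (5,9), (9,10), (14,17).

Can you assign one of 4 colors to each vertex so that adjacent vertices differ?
A valid 4-coloring: color 1: [2]; color 2: [3, 5, 10, 14]; color 3: [0, 4, 9, 17].
(χ(G) = 3 ≤ 4.)

Yes, G is 4-colorable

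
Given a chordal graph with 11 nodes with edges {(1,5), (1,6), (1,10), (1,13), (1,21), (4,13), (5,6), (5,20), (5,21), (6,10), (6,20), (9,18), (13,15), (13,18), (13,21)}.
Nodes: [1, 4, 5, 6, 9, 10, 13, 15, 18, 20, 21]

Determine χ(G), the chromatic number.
χ(G) = 3

Clique number ω(G) = 3 (lower bound: χ ≥ ω).
The clique on [1, 6, 10] has size 3, forcing χ ≥ 3, and the coloring below uses 3 colors, so χ(G) = 3.
A valid 3-coloring: color 1: [1, 4, 15, 18, 20]; color 2: [5, 9, 10, 13]; color 3: [6, 21].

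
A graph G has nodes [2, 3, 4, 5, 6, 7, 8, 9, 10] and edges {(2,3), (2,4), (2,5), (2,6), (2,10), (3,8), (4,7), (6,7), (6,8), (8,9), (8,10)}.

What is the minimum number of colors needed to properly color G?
Clique number ω(G) = 2 (lower bound: χ ≥ ω).
The graph is bipartite (no odd cycle), so 2 colors suffice: χ(G) = 2.
A valid 2-coloring: color 1: [2, 7, 8]; color 2: [3, 4, 5, 6, 9, 10].

χ(G) = 2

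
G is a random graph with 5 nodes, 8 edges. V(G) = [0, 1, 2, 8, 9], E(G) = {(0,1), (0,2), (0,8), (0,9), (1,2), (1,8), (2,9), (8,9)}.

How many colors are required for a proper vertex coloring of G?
χ(G) = 3

Clique number ω(G) = 3 (lower bound: χ ≥ ω).
The clique on [0, 8, 9] has size 3, forcing χ ≥ 3, and the coloring below uses 3 colors, so χ(G) = 3.
A valid 3-coloring: color 1: [0]; color 2: [1, 9]; color 3: [2, 8].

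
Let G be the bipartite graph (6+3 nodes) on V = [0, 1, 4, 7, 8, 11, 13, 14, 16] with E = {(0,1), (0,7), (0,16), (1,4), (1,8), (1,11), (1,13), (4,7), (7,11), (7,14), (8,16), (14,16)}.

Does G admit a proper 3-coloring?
Yes, G is 3-colorable

A valid 3-coloring: color 1: [1, 7, 16]; color 2: [0, 4, 8, 11, 13, 14].
(χ(G) = 2 ≤ 3.)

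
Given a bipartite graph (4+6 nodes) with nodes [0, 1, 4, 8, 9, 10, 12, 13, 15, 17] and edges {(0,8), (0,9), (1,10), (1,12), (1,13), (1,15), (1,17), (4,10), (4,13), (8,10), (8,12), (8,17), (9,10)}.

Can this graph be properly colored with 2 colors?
Yes, G is 2-colorable

A valid 2-coloring: color 1: [1, 4, 8, 9]; color 2: [0, 10, 12, 13, 15, 17].
(χ(G) = 2 ≤ 2.)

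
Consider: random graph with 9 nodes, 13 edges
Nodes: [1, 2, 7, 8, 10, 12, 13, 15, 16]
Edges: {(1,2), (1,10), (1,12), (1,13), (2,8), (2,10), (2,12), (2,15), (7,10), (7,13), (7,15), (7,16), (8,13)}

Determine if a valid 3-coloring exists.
A valid 3-coloring: color 1: [2, 7]; color 2: [1, 8, 15, 16]; color 3: [10, 12, 13].
(χ(G) = 3 ≤ 3.)

Yes, G is 3-colorable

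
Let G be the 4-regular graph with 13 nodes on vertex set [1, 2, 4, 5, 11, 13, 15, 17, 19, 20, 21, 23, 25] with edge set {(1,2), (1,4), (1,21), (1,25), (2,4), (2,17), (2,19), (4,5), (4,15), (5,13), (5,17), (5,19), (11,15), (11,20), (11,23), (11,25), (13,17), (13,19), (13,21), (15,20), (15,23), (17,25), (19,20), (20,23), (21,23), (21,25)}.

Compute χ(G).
Clique number ω(G) = 4 (lower bound: χ ≥ ω).
The clique on [11, 15, 20, 23] has size 4, forcing χ ≥ 4, and the coloring below uses 4 colors, so χ(G) = 4.
A valid 4-coloring: color 1: [2, 13, 23, 25]; color 2: [15, 17, 19, 21]; color 3: [1, 5, 20]; color 4: [4, 11].

χ(G) = 4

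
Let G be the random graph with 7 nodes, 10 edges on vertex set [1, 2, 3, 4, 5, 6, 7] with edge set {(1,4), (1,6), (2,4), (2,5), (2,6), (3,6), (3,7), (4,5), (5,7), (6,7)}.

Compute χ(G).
Clique number ω(G) = 3 (lower bound: χ ≥ ω).
The clique on [2, 4, 5] has size 3, forcing χ ≥ 3, and the coloring below uses 3 colors, so χ(G) = 3.
A valid 3-coloring: color 1: [4, 6]; color 2: [1, 2, 7]; color 3: [3, 5].

χ(G) = 3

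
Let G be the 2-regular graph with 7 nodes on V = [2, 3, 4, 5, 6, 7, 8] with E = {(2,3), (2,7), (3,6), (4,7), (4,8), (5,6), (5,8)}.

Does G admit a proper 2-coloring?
Odd cycle [6, 3, 2, 7, 4, 8, 5] needs 3 colors (χ ≥ 3).
Hence χ(G) ≥ 3 > 2, so no proper 2-coloring exists.

No, G is not 2-colorable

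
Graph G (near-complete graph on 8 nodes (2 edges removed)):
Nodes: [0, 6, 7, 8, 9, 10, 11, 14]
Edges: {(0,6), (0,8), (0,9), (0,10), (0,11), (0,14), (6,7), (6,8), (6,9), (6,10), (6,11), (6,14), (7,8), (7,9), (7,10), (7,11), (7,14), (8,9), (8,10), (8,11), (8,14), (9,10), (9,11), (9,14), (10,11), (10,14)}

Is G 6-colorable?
Yes, G is 6-colorable

A valid 6-coloring: color 1: [6]; color 2: [8]; color 3: [10]; color 4: [9]; color 5: [0, 7]; color 6: [11, 14].
(χ(G) = 6 ≤ 6.)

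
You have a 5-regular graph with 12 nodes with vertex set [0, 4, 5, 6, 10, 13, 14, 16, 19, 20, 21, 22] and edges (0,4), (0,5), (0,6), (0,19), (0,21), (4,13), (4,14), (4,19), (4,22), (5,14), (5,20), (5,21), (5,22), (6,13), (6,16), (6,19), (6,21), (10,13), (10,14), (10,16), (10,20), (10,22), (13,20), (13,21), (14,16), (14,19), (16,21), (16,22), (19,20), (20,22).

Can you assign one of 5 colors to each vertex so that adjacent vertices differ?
A valid 5-coloring: color 1: [0, 13, 14, 22]; color 2: [10, 19, 21]; color 3: [4, 6, 20]; color 4: [5, 16].
(χ(G) = 4 ≤ 5.)

Yes, G is 5-colorable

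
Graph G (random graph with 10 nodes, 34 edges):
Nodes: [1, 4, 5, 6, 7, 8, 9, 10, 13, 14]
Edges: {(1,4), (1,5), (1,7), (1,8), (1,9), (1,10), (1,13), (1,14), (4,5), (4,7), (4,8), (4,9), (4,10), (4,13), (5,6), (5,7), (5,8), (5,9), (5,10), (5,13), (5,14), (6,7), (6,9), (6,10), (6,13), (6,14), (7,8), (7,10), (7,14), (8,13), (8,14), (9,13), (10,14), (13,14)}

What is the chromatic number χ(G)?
Clique number ω(G) = 5 (lower bound: χ ≥ ω).
The clique on [1, 4, 5, 9, 13] has size 5, forcing χ ≥ 5, and the coloring below uses 5 colors, so χ(G) = 5.
A valid 5-coloring: color 1: [5]; color 2: [1, 6]; color 3: [4, 14]; color 4: [7, 13]; color 5: [8, 9, 10].

χ(G) = 5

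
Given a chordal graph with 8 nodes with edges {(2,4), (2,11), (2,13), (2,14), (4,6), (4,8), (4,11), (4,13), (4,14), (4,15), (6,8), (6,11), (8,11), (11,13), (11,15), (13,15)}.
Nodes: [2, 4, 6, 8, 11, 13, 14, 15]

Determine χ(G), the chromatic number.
χ(G) = 4

Clique number ω(G) = 4 (lower bound: χ ≥ ω).
The clique on [4, 6, 8, 11] has size 4, forcing χ ≥ 4, and the coloring below uses 4 colors, so χ(G) = 4.
A valid 4-coloring: color 1: [4]; color 2: [11, 14]; color 3: [8, 13]; color 4: [2, 6, 15].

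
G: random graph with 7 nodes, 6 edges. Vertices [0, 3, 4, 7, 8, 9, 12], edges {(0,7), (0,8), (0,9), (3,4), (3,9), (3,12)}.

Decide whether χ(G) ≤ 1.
Edge (0,8) forces its endpoints to differ, so 1 color is not enough.

No, G is not 1-colorable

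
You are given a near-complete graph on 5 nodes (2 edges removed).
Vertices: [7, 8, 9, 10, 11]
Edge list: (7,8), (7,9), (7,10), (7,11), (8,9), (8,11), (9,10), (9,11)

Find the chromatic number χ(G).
χ(G) = 4

Clique number ω(G) = 4 (lower bound: χ ≥ ω).
The clique on [7, 8, 9, 11] has size 4, forcing χ ≥ 4, and the coloring below uses 4 colors, so χ(G) = 4.
A valid 4-coloring: color 1: [9]; color 2: [7]; color 3: [10, 11]; color 4: [8].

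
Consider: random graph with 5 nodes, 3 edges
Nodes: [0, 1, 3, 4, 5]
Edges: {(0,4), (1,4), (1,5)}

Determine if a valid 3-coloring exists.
Yes, G is 3-colorable

A valid 3-coloring: color 1: [0, 1, 3]; color 2: [4, 5].
(χ(G) = 2 ≤ 3.)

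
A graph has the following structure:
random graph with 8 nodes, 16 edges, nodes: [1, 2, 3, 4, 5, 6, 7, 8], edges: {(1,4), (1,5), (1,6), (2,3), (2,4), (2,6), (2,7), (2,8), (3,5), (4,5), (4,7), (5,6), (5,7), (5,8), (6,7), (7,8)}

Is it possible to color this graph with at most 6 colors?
Yes, G is 6-colorable

A valid 6-coloring: color 1: [2, 5]; color 2: [1, 3, 7]; color 3: [4, 6, 8].
(χ(G) = 3 ≤ 6.)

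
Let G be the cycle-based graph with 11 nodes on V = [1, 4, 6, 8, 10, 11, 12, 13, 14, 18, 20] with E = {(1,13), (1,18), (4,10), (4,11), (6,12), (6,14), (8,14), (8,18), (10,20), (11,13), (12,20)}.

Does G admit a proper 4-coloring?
Yes, G is 4-colorable

A valid 4-coloring: color 1: [10, 11, 12, 14, 18]; color 2: [1, 4, 6, 8, 20]; color 3: [13].
(χ(G) = 3 ≤ 4.)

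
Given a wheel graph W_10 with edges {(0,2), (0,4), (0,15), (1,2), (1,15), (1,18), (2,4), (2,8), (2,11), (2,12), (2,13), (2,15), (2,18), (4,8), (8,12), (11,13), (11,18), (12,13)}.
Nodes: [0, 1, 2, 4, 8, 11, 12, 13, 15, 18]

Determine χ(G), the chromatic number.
χ(G) = 4

Clique number ω(G) = 3 (lower bound: χ ≥ ω).
Odd cycle [18, 1, 15, 0, 4, 8, 12, 13, 11] needs 3 colors (χ ≥ 3).
Vertex 2 is adjacent to every vertex of [0, 1, 4, 8, 11, 12, 13, 15, 18], which already need 3 colors among themselves, so 2 needs a new color (χ ≥ 4).
The coloring below uses 4 colors, so χ(G) = 4.
A valid 4-coloring: color 1: [2]; color 2: [4, 13, 15, 18]; color 3: [0, 1, 8, 11]; color 4: [12].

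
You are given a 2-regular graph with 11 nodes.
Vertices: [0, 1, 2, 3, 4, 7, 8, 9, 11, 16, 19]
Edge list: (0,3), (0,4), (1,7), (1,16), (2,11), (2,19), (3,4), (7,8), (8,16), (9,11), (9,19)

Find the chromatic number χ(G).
Clique number ω(G) = 3 (lower bound: χ ≥ ω).
The clique on [0, 3, 4] has size 3, forcing χ ≥ 3, and the coloring below uses 3 colors, so χ(G) = 3.
A valid 3-coloring: color 1: [4, 7, 11, 16, 19]; color 2: [1, 2, 3, 8, 9]; color 3: [0].

χ(G) = 3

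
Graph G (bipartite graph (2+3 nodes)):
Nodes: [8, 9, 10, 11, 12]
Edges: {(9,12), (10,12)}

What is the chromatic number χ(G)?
Clique number ω(G) = 2 (lower bound: χ ≥ ω).
The graph is bipartite (no odd cycle), so 2 colors suffice: χ(G) = 2.
A valid 2-coloring: color 1: [8, 11, 12]; color 2: [9, 10].

χ(G) = 2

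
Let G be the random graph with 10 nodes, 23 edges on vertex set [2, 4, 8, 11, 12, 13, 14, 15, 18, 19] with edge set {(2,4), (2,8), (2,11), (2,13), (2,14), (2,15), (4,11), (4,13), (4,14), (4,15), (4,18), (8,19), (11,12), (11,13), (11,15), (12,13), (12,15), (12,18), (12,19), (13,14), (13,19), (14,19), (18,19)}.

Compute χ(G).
χ(G) = 4

Clique number ω(G) = 4 (lower bound: χ ≥ ω).
The clique on [2, 4, 11, 13] has size 4, forcing χ ≥ 4, and the coloring below uses 4 colors, so χ(G) = 4.
A valid 4-coloring: color 1: [4, 19]; color 2: [2, 12]; color 3: [8, 13, 15, 18]; color 4: [11, 14].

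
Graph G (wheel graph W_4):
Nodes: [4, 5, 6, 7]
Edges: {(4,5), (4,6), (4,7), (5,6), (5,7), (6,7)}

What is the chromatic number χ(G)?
χ(G) = 4

Clique number ω(G) = 4 (lower bound: χ ≥ ω).
The clique on [4, 5, 6, 7] has size 4, forcing χ ≥ 4, and the coloring below uses 4 colors, so χ(G) = 4.
A valid 4-coloring: color 1: [6]; color 2: [5]; color 3: [7]; color 4: [4].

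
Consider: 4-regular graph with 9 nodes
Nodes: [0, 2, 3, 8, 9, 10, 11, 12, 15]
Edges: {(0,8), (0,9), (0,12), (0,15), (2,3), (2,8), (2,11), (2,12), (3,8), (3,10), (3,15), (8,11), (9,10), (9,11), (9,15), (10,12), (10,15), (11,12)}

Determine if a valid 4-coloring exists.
Yes, G is 4-colorable

A valid 4-coloring: color 1: [3, 9, 12]; color 2: [8, 15]; color 3: [0, 10, 11]; color 4: [2].
(χ(G) = 4 ≤ 4.)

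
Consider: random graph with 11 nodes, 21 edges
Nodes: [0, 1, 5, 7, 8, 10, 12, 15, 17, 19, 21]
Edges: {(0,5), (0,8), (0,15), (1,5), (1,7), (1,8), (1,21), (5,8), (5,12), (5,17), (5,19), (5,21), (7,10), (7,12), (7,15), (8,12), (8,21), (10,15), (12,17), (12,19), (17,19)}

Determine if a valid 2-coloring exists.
The clique on vertices [1, 5, 8, 21] has size 4 > 2, so it alone needs 4 colors.

No, G is not 2-colorable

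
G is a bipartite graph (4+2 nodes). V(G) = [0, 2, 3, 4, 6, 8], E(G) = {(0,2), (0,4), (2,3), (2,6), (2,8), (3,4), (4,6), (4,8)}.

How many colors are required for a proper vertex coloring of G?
Clique number ω(G) = 2 (lower bound: χ ≥ ω).
The graph is bipartite (no odd cycle), so 2 colors suffice: χ(G) = 2.
A valid 2-coloring: color 1: [2, 4]; color 2: [0, 3, 6, 8].

χ(G) = 2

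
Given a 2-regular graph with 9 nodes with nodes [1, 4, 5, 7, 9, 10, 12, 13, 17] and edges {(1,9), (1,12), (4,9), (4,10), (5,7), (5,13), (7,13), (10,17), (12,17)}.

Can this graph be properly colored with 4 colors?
Yes, G is 4-colorable

A valid 4-coloring: color 1: [1, 4, 13, 17]; color 2: [5, 9, 10, 12]; color 3: [7].
(χ(G) = 3 ≤ 4.)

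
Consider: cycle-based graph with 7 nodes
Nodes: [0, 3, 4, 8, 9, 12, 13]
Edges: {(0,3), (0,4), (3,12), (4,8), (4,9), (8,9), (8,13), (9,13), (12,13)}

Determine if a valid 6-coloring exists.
A valid 6-coloring: color 1: [0, 9, 12]; color 2: [3, 4, 13]; color 3: [8].
(χ(G) = 3 ≤ 6.)

Yes, G is 6-colorable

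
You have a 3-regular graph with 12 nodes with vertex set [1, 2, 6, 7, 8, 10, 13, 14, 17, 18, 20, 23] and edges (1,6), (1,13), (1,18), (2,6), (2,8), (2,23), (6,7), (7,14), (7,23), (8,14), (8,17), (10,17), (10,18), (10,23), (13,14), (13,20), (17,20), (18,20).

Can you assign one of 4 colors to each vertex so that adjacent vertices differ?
Yes, G is 4-colorable

A valid 4-coloring: color 1: [6, 8, 13, 18, 23]; color 2: [1, 2, 7, 17]; color 3: [10, 14, 20].
(χ(G) = 3 ≤ 4.)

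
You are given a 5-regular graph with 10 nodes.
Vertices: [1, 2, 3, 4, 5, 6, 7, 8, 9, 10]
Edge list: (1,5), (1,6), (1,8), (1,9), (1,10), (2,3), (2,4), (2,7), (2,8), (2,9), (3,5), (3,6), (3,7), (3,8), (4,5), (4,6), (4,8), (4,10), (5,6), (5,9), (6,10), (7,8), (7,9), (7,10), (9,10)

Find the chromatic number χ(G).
χ(G) = 4

Clique number ω(G) = 4 (lower bound: χ ≥ ω).
The clique on [2, 3, 7, 8] has size 4, forcing χ ≥ 4, and the coloring below uses 4 colors, so χ(G) = 4.
A valid 4-coloring: color 1: [3, 4, 9]; color 2: [2, 5, 10]; color 3: [6, 8]; color 4: [1, 7].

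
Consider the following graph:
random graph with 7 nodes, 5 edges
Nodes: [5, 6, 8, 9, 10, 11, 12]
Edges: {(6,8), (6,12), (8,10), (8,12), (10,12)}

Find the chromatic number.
Clique number ω(G) = 3 (lower bound: χ ≥ ω).
The clique on [8, 10, 12] has size 3, forcing χ ≥ 3, and the coloring below uses 3 colors, so χ(G) = 3.
A valid 3-coloring: color 1: [5, 8, 9, 11]; color 2: [12]; color 3: [6, 10].

χ(G) = 3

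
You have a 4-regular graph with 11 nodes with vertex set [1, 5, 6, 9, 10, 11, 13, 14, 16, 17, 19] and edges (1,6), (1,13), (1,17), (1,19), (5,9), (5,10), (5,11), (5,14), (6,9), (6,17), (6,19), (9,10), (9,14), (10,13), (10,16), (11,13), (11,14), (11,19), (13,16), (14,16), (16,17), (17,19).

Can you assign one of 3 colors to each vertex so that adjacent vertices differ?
The clique on vertices [1, 6, 17, 19] has size 4 > 3, so it alone needs 4 colors.

No, G is not 3-colorable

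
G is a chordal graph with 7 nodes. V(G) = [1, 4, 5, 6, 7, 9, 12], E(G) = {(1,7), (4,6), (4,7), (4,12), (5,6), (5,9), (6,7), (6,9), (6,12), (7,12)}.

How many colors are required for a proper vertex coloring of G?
Clique number ω(G) = 4 (lower bound: χ ≥ ω).
The clique on [4, 6, 7, 12] has size 4, forcing χ ≥ 4, and the coloring below uses 4 colors, so χ(G) = 4.
A valid 4-coloring: color 1: [1, 6]; color 2: [5, 7]; color 3: [9, 12]; color 4: [4].

χ(G) = 4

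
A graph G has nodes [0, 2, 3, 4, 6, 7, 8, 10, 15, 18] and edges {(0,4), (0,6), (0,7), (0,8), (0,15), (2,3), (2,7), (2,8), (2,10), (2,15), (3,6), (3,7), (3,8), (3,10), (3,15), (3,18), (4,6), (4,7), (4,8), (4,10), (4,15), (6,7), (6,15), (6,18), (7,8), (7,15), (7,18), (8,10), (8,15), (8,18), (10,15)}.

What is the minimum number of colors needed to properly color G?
Clique number ω(G) = 5 (lower bound: χ ≥ ω).
The clique on [2, 3, 8, 10, 15] has size 5, forcing χ ≥ 5, and the coloring below uses 5 colors, so χ(G) = 5.
A valid 5-coloring: color 1: [7, 10]; color 2: [15, 18]; color 3: [6, 8]; color 4: [0, 3]; color 5: [2, 4].

χ(G) = 5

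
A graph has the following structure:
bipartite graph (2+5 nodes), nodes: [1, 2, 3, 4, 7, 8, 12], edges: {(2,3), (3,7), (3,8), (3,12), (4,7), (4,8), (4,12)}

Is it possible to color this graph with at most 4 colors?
A valid 4-coloring: color 1: [1, 3, 4]; color 2: [2, 7, 8, 12].
(χ(G) = 2 ≤ 4.)

Yes, G is 4-colorable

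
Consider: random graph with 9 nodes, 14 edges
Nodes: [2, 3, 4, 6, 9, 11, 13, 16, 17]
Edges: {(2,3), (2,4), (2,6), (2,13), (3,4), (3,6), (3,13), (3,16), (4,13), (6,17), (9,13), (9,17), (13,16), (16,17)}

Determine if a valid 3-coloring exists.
No, G is not 3-colorable

The clique on vertices [2, 3, 4, 13] has size 4 > 3, so it alone needs 4 colors.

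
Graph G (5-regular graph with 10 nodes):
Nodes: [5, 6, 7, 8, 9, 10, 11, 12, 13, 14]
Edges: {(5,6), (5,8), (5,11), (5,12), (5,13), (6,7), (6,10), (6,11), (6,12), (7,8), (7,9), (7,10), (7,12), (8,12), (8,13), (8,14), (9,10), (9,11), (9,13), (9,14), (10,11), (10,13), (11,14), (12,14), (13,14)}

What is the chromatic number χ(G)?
χ(G) = 4

Clique number ω(G) = 3 (lower bound: χ ≥ ω).
Odd cycle [7, 10, 11, 5, 12] needs 3 colors (χ ≥ 3).
Vertex 6 is adjacent to every vertex of [5, 7, 10, 11, 12], which already need 3 colors among themselves, so 6 needs a new color (χ ≥ 4).
The coloring below uses 4 colors, so χ(G) = 4.
A valid 4-coloring: color 1: [5, 7, 14]; color 2: [11, 12, 13]; color 3: [6, 8, 9]; color 4: [10].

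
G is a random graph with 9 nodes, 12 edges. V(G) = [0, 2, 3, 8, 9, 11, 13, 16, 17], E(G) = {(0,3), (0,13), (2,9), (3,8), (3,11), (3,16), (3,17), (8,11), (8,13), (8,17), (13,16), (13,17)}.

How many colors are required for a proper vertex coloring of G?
χ(G) = 3

Clique number ω(G) = 3 (lower bound: χ ≥ ω).
The clique on [3, 8, 17] has size 3, forcing χ ≥ 3, and the coloring below uses 3 colors, so χ(G) = 3.
A valid 3-coloring: color 1: [2, 3, 13]; color 2: [0, 8, 9, 16]; color 3: [11, 17].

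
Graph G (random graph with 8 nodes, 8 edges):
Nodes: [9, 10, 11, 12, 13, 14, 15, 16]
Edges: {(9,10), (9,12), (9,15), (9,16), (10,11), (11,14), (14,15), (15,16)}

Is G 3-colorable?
A valid 3-coloring: color 1: [9, 13, 14]; color 2: [10, 12, 15]; color 3: [11, 16].
(χ(G) = 3 ≤ 3.)

Yes, G is 3-colorable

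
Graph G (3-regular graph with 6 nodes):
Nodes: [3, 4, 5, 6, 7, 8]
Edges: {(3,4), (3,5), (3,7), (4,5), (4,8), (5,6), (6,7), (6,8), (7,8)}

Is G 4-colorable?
A valid 4-coloring: color 1: [3, 8]; color 2: [4, 6]; color 3: [5, 7].
(χ(G) = 3 ≤ 4.)

Yes, G is 4-colorable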